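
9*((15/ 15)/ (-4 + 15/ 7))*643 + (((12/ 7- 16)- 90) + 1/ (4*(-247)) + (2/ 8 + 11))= -11097115/ 3458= -3209.11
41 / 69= 0.59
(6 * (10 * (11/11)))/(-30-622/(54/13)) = -1620/4853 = -0.33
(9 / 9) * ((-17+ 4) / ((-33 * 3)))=13 / 99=0.13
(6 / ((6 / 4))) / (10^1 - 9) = 4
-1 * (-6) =6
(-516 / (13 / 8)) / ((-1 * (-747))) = -1376 / 3237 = -0.43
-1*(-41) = 41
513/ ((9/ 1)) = 57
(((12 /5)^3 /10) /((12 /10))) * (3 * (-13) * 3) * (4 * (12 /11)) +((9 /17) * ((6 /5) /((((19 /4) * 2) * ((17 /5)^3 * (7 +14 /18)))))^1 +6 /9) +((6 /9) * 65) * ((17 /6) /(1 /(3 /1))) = -3347247480147 /15273902875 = -219.15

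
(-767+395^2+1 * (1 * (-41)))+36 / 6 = 155223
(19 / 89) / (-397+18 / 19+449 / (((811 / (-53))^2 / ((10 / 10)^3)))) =-237437281 / 438359438194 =-0.00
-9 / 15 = -3 / 5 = -0.60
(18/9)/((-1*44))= -1/22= -0.05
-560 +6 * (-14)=-644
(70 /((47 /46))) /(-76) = -805 /893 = -0.90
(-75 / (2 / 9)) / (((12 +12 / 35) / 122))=-53375 / 16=-3335.94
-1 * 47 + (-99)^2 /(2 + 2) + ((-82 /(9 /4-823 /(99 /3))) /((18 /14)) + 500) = 104443829 /35940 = 2906.06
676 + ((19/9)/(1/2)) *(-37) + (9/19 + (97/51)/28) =42351917/81396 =520.32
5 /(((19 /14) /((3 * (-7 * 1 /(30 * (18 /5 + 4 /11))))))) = -2695 /4142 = -0.65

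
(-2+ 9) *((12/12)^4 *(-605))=-4235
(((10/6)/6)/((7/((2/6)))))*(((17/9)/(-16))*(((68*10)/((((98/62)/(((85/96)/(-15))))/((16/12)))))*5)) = 19037875/72013536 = 0.26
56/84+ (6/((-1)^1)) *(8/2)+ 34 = 32/3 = 10.67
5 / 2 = 2.50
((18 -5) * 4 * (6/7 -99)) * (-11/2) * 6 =1178892/7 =168413.14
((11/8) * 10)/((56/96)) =165/7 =23.57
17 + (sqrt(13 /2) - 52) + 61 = 28.55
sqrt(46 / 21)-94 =-94 + sqrt(966) / 21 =-92.52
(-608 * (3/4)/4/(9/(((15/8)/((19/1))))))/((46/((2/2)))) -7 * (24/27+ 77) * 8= -7223149/1656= -4361.80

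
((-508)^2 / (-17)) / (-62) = 129032 / 527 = 244.84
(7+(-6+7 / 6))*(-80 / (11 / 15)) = -2600 / 11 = -236.36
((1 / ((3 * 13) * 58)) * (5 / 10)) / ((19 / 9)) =3 / 28652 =0.00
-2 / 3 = -0.67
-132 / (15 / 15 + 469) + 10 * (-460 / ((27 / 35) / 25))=-945876782 / 6345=-149074.35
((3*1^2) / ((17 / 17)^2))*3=9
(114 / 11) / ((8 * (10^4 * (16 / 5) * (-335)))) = -57 / 471680000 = -0.00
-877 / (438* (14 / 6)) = -877 / 1022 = -0.86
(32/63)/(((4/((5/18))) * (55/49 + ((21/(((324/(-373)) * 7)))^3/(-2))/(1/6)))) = 725760/2565955453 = 0.00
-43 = -43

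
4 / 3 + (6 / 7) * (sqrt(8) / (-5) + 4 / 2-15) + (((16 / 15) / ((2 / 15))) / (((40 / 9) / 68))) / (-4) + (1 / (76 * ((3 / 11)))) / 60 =-3869539 / 95760-12 * sqrt(2) / 35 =-40.89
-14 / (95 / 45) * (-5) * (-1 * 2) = -1260 / 19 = -66.32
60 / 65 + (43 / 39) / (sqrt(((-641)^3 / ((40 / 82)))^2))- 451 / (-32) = 202372131524221 / 13476357724128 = 15.02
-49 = -49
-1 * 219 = -219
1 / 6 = 0.17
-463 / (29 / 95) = -43985 / 29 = -1516.72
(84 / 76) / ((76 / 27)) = 567 / 1444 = 0.39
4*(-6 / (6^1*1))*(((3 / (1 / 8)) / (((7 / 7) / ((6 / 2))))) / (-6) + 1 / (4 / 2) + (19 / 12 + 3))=83 / 3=27.67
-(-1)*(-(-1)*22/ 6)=11/ 3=3.67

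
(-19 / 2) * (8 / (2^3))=-9.50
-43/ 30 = -1.43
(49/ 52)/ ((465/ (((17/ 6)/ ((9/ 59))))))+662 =864435787/ 1305720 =662.04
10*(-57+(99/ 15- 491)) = -5414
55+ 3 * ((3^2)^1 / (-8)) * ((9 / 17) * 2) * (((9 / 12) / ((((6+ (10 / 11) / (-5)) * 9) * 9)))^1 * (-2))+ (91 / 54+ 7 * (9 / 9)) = 14969201 / 235008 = 63.70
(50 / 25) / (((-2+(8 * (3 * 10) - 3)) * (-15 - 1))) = -1 / 1880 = -0.00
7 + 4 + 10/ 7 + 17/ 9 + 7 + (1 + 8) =30.32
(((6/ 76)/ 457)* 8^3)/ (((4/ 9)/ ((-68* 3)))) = -352512/ 8683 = -40.60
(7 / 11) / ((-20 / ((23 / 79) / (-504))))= 23 / 1251360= 0.00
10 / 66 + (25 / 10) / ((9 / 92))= 2545 / 99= 25.71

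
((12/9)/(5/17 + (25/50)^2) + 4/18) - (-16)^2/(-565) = 588098/188145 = 3.13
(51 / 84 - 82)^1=-2279 / 28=-81.39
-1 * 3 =-3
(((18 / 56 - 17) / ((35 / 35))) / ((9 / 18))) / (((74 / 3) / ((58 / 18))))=-13543 / 3108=-4.36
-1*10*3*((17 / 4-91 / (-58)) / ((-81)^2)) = -0.03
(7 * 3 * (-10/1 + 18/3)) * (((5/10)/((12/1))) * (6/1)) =-21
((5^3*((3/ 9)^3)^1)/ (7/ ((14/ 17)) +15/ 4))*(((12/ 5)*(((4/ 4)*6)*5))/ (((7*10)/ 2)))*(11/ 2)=4400/ 1029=4.28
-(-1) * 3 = 3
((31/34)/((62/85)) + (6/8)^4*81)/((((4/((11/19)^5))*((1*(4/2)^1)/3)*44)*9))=100744721/60852609024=0.00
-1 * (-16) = 16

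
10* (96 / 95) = 192 / 19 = 10.11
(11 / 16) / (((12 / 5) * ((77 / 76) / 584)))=6935 / 42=165.12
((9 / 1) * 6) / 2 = 27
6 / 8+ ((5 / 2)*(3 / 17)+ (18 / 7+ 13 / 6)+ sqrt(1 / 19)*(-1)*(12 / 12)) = 8467 / 1428 - sqrt(19) / 19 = 5.70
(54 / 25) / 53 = 54 / 1325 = 0.04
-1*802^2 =-643204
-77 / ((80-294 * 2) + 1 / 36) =2772 / 18287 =0.15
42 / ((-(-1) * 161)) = 0.26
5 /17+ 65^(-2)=0.29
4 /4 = 1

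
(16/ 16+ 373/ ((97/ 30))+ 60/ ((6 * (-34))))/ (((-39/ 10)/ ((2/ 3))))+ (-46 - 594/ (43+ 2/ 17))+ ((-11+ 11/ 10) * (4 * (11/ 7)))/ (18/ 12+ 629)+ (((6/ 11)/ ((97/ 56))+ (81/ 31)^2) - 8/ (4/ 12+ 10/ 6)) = -76.57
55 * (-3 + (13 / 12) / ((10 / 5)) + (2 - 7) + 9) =2035 / 24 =84.79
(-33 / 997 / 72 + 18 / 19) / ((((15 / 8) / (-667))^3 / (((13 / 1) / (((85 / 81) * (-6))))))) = 10628425672108192 / 120761625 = 88011615.21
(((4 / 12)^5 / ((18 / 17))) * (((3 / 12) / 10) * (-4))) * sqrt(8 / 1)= -17 * sqrt(2) / 21870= -0.00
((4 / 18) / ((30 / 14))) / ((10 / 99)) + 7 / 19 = 1988 / 1425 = 1.40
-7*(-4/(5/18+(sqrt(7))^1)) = -2520/2243+9072*sqrt(7)/2243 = 9.58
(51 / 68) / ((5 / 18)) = 27 / 10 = 2.70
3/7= 0.43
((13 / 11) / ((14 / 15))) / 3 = 65 / 154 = 0.42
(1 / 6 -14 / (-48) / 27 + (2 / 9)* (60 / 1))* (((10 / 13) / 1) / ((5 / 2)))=8755 / 2106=4.16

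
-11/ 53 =-0.21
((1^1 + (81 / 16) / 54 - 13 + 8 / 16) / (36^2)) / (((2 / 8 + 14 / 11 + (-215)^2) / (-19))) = 76285 / 21088169856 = 0.00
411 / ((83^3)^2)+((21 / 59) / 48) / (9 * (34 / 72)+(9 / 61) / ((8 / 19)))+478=41399611723437202193 / 86609774309181790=478.00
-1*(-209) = 209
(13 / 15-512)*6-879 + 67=-19394 / 5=-3878.80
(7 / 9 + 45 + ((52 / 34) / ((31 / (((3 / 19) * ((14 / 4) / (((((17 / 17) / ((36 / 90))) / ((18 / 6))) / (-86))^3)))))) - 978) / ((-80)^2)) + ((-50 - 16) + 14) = -398580877561 / 36046800000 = -11.06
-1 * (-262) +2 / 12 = 1573 / 6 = 262.17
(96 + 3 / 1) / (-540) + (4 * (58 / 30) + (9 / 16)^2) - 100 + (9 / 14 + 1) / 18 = -7422293 / 80640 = -92.04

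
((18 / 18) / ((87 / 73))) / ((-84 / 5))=-365 / 7308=-0.05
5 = 5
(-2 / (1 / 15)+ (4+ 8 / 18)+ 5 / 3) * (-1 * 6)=430 / 3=143.33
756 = 756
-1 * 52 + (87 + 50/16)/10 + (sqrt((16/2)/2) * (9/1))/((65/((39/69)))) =-78809/1840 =-42.83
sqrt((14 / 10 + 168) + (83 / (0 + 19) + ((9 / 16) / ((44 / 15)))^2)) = sqrt(777419228785) / 66880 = 13.18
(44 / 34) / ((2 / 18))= 198 / 17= 11.65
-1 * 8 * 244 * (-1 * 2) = 3904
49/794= 0.06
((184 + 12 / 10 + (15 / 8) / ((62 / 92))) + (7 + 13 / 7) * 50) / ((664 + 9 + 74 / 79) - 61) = 216289597 / 210151480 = 1.03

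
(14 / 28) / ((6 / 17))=17 / 12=1.42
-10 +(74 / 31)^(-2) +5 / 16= -208351 / 21904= -9.51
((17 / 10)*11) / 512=187 / 5120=0.04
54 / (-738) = -3 / 41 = -0.07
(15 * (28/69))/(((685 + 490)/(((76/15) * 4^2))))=34048/81075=0.42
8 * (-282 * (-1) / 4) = 564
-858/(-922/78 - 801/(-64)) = -2141568/1735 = -1234.33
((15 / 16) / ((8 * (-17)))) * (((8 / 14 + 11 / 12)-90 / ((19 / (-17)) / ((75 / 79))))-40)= -23916325 / 91452928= -0.26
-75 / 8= -9.38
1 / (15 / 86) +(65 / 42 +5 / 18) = 2381 / 315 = 7.56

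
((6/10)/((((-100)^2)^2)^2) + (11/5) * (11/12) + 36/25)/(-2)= -518500000000000009/300000000000000000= -1.73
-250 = -250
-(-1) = 1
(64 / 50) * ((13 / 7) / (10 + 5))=416 / 2625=0.16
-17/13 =-1.31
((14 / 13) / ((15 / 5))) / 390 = 7 / 7605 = 0.00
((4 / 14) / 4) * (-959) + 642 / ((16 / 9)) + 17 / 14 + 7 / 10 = 82471 / 280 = 294.54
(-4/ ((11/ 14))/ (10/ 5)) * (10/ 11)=-280/ 121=-2.31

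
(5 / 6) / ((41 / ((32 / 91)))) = 80 / 11193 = 0.01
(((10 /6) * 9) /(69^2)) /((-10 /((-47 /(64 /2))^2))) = -0.00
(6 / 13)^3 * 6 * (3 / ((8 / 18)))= 3.98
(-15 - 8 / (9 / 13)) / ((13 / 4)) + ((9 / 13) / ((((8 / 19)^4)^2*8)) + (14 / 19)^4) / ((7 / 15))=2581174224577199759 / 14325447206633472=180.18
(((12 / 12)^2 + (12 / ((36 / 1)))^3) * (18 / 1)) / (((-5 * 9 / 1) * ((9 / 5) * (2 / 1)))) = -28 / 243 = -0.12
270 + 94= 364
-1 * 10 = -10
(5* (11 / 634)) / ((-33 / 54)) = -45 / 317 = -0.14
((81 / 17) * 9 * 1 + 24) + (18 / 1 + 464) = 9331 / 17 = 548.88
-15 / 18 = -5 / 6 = -0.83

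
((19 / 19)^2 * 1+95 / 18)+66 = 1301 / 18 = 72.28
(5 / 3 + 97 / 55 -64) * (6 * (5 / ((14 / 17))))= -169898 / 77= -2206.47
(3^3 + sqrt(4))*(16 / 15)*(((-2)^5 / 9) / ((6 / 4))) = -29696 / 405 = -73.32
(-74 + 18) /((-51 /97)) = 5432 /51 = 106.51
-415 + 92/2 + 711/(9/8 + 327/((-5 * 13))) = -373053/677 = -551.04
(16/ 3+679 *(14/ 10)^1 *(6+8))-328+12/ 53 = 10323838/ 795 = 12985.96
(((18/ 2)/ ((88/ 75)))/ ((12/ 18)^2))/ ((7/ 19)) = 115425/ 2464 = 46.84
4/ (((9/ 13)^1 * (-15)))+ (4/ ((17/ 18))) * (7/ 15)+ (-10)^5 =-99998.41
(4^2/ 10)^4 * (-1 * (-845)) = 692224/ 125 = 5537.79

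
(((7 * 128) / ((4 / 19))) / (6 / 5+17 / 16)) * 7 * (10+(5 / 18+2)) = 263361280 / 1629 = 161670.52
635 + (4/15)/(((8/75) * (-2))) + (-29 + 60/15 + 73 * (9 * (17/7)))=2204.32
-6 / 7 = -0.86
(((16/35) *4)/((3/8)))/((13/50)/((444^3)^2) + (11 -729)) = -13075145396311818240/1925264084820210892709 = -0.01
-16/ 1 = -16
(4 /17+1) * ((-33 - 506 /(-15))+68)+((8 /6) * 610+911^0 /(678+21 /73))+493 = 390361269 /280585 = 1391.24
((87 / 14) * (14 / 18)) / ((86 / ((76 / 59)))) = 551 / 7611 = 0.07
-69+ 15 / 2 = -123 / 2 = -61.50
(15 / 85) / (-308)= -3 / 5236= -0.00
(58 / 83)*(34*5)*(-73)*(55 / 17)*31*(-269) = 19419029300 / 83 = 233964208.43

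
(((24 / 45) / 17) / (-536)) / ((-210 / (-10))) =-1 / 358785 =-0.00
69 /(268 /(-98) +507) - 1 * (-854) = 21104867 /24709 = 854.14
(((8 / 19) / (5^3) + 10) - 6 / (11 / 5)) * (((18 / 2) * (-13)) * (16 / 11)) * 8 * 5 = -2846757888 / 57475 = -49530.37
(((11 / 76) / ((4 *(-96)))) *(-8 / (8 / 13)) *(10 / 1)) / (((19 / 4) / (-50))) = -17875 / 34656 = -0.52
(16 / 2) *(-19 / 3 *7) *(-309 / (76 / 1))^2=-222789 / 38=-5862.87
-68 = -68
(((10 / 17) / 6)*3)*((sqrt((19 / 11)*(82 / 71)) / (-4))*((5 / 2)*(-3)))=75*sqrt(1216798) / 106216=0.78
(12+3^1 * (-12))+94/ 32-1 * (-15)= -97/ 16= -6.06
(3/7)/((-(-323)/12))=0.02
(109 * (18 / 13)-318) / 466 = -1086 / 3029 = -0.36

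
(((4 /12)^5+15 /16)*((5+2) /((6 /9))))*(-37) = -948199 /2592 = -365.82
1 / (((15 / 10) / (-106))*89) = -212 / 267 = -0.79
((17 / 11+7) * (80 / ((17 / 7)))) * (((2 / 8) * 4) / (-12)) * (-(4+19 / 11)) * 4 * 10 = 5374.04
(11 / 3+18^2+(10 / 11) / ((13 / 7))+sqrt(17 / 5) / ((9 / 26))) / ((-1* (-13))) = 2* sqrt(85) / 45+140779 / 5577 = 25.65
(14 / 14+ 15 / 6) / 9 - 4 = -65 / 18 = -3.61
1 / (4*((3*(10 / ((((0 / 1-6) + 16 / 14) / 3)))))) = -17 / 1260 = -0.01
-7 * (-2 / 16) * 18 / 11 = 63 / 44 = 1.43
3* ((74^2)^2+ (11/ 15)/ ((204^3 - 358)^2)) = 32416230686553620975051/ 360341581808180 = 89959728.00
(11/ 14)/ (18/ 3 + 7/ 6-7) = 33/ 7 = 4.71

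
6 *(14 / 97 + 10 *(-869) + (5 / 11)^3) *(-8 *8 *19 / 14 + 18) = 3244561033332 / 903749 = 3590113.00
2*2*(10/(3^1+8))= 40/11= 3.64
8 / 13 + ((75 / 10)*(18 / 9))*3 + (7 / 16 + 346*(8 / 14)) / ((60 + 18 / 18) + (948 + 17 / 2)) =67866789 / 1481480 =45.81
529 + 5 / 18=9527 / 18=529.28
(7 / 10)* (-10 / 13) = -7 / 13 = -0.54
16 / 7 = 2.29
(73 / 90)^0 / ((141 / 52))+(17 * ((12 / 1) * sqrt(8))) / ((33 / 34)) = 52 / 141+4624 * sqrt(2) / 11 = 594.85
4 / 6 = 2 / 3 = 0.67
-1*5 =-5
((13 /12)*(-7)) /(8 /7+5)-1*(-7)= 2975 /516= 5.77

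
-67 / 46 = -1.46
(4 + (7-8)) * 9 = 27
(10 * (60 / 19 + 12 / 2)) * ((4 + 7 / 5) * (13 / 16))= 30537 / 76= 401.80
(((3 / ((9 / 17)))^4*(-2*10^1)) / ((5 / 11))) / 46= -1837462 / 1863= -986.29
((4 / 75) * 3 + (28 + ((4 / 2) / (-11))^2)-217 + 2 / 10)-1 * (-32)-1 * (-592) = 1317064 / 3025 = 435.39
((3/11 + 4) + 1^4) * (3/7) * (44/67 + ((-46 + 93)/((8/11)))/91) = 527307/170716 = 3.09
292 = 292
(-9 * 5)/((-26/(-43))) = -74.42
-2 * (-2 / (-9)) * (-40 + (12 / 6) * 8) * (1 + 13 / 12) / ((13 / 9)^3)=16200 / 2197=7.37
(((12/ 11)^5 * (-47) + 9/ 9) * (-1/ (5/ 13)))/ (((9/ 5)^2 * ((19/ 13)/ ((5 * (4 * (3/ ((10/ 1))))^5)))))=187128475872/ 382496125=489.23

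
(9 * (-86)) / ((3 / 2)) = -516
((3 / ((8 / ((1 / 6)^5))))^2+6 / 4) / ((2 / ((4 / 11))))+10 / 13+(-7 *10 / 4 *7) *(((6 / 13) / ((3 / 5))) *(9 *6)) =-156406056910835 / 30743691264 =-5087.42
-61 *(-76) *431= 1998116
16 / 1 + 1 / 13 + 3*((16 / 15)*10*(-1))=-207 / 13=-15.92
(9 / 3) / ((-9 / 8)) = -8 / 3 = -2.67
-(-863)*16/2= 6904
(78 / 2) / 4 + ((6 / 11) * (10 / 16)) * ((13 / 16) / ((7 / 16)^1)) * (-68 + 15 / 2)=-1599 / 56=-28.55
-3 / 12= -0.25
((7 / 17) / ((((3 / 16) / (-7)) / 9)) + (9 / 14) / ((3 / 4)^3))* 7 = -48848 / 51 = -957.80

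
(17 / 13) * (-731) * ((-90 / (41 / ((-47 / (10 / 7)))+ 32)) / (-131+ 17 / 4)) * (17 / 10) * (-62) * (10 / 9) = 86185221640 / 33343869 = 2584.74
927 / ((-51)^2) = 103 / 289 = 0.36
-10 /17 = -0.59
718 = 718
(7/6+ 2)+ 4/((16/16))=43/6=7.17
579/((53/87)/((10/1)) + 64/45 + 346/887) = 1340425530/4336637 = 309.09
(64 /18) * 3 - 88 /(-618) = 3340 /309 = 10.81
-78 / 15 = -26 / 5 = -5.20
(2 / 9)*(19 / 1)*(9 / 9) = 38 / 9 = 4.22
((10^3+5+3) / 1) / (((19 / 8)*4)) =106.11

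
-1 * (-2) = 2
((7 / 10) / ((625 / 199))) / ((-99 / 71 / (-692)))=34220438 / 309375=110.61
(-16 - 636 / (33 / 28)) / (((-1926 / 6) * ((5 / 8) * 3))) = 48896 / 52965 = 0.92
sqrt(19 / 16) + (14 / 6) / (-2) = -7 / 6 + sqrt(19) / 4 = -0.08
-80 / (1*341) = -80 / 341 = -0.23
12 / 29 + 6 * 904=157308 / 29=5424.41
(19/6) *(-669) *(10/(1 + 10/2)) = -21185/6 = -3530.83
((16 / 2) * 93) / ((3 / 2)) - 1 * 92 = 404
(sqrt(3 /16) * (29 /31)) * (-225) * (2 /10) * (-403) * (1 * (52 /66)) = 73515 * sqrt(3) /22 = 5787.81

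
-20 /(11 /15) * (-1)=300 /11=27.27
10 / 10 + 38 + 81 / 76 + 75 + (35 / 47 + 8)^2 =191.54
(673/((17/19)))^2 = 163507369/289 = 565769.44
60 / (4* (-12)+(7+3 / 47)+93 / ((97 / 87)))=273540 / 193649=1.41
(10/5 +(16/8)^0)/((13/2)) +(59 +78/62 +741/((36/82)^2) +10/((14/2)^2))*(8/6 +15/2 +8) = 841137824369/12796056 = 65734.15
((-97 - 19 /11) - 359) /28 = -5035 /308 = -16.35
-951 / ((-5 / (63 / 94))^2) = -3774519 / 220900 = -17.09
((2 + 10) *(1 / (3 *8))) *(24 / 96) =1 / 8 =0.12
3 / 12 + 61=245 / 4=61.25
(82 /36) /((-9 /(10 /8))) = -205 /648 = -0.32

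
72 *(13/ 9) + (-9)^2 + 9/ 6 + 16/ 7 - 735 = -7647/ 14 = -546.21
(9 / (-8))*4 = -9 / 2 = -4.50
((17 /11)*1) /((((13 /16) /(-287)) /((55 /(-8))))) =48790 /13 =3753.08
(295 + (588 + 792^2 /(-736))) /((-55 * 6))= -707 /7590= -0.09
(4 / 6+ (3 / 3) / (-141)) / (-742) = -31 / 34874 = -0.00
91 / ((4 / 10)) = 455 / 2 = 227.50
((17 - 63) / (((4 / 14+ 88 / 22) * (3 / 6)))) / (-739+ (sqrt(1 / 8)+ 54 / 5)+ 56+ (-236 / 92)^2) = 128726860 * sqrt(2) / 10627147623747+ 342732515008 / 10627147623747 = 0.03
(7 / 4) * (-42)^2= 3087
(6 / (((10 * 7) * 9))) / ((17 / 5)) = 1 / 357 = 0.00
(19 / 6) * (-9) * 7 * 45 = -17955 / 2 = -8977.50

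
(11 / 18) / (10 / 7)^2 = 539 / 1800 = 0.30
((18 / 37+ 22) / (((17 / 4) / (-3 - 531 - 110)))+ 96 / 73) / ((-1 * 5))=156395552 / 229585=681.21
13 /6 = 2.17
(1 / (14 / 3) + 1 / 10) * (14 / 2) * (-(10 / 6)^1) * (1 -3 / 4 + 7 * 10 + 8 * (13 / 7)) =-26213 / 84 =-312.06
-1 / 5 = -0.20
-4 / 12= -1 / 3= -0.33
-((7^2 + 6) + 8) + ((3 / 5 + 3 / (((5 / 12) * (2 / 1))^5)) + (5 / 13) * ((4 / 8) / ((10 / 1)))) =-8923819 / 162500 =-54.92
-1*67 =-67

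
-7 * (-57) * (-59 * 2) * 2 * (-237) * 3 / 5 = 66950604 / 5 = 13390120.80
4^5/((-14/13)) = -6656/7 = -950.86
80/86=0.93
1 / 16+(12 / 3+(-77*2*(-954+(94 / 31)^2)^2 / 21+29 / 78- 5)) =-1257466192467659 / 192092368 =-6546153.84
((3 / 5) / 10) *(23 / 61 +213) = 19524 / 1525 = 12.80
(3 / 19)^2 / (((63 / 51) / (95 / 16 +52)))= 47277 / 40432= 1.17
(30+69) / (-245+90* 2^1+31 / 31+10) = -11 / 6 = -1.83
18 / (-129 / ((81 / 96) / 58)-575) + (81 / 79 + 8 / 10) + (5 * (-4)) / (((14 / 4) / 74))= -98933662329 / 234977995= -421.03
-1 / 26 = -0.04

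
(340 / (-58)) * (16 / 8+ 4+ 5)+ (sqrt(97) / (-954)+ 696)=18314 / 29 - sqrt(97) / 954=631.51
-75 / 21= -25 / 7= -3.57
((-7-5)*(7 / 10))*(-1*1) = 42 / 5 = 8.40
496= 496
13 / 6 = 2.17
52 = 52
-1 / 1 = -1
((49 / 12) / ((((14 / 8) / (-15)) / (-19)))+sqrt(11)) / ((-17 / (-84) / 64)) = 5376 * sqrt(11) / 17+3575040 / 17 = 211345.30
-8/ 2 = -4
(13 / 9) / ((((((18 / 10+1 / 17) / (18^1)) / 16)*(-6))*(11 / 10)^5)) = -23.16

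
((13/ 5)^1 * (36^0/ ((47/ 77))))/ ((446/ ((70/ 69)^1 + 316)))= 10947937/ 3615945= 3.03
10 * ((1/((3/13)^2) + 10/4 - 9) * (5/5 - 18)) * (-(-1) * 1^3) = -18785/9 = -2087.22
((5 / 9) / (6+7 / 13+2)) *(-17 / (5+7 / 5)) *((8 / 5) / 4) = -1105 / 15984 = -0.07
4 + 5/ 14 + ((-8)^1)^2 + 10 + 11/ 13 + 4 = 15143/ 182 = 83.20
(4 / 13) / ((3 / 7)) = 28 / 39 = 0.72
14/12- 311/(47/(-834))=1556573/282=5519.76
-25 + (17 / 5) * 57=844 / 5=168.80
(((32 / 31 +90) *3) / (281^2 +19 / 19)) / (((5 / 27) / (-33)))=-0.62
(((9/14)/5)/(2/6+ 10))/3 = 9/2170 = 0.00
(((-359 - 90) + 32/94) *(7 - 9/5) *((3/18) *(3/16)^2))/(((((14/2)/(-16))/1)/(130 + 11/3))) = 109926531/26320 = 4176.54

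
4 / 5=0.80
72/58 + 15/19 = 1119/551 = 2.03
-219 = -219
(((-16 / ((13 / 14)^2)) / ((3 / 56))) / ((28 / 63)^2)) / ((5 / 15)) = -5260.69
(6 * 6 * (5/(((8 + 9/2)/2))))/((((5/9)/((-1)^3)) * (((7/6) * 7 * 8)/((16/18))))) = -0.71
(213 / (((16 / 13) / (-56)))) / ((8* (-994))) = 39 / 32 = 1.22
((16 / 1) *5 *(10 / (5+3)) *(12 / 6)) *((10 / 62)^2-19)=-3646800 / 961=-3794.80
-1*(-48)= 48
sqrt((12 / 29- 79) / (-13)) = sqrt(859183) / 377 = 2.46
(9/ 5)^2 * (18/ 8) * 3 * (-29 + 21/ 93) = -487701/ 775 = -629.29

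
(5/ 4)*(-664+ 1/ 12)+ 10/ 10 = -39787/ 48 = -828.90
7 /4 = 1.75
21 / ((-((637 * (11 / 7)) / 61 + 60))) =-1281 / 4661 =-0.27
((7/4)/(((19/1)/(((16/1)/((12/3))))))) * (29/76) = 203/1444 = 0.14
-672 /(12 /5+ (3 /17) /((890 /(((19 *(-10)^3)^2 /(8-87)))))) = 33467560 /45005473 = 0.74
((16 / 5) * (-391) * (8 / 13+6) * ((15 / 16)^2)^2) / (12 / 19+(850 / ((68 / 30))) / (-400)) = 1078133625 / 51584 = 20900.54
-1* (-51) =51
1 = 1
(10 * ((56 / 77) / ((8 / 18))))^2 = 32400 / 121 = 267.77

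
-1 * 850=-850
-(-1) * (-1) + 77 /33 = 4 /3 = 1.33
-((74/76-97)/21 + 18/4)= 0.07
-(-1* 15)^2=-225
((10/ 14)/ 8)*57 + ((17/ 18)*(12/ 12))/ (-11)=27739/ 5544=5.00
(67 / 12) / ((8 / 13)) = 871 / 96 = 9.07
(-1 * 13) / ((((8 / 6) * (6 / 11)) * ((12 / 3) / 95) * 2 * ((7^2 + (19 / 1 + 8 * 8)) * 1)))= -1235 / 768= -1.61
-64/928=-2/29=-0.07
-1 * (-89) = 89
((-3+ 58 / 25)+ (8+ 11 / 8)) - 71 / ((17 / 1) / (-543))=2276.52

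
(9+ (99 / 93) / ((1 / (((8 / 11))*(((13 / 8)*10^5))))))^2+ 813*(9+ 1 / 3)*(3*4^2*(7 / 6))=15829952792.56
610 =610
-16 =-16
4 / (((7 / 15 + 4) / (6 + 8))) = 840 / 67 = 12.54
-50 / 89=-0.56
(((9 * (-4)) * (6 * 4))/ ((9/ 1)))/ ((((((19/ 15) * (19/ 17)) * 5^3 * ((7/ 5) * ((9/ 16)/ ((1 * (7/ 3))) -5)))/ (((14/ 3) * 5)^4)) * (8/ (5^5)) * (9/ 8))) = 130614400000000/ 15585453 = 8380532.80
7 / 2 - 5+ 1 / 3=-1.17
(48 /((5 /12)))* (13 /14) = 3744 /35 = 106.97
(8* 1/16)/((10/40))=2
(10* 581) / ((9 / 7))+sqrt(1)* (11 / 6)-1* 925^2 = -15319877 / 18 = -851104.28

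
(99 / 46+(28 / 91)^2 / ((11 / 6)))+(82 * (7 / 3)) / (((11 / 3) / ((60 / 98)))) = 20443239 / 598598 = 34.15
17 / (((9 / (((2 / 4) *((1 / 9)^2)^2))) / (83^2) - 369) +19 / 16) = -1873808 / 38652197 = -0.05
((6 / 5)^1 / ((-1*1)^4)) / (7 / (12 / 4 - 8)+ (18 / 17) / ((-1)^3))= -102 / 209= -0.49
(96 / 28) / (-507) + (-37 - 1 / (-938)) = -838031 / 22646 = -37.01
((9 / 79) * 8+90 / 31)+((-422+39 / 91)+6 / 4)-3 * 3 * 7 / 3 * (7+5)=-22911853 / 34286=-668.26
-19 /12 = -1.58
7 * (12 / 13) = 84 / 13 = 6.46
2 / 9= 0.22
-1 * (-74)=74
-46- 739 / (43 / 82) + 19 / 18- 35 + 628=-861.20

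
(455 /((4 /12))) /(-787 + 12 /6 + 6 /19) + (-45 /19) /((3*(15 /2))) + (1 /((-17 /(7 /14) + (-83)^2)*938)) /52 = -174730579853569 /94714344259080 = -1.84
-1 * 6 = -6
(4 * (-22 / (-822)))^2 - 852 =-143918756 / 168921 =-851.99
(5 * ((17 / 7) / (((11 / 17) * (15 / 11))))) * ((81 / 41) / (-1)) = -7803 / 287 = -27.19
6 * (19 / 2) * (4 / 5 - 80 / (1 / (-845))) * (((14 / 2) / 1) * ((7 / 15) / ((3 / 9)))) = 944045172 / 25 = 37761806.88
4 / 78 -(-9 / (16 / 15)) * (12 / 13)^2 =3671 / 507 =7.24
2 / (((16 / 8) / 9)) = 9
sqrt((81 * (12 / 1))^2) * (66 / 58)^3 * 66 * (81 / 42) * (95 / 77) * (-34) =-9138935785320 / 1195061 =-7647254.65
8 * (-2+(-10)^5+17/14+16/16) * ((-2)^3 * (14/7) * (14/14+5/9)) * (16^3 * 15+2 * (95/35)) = 1223444133883.94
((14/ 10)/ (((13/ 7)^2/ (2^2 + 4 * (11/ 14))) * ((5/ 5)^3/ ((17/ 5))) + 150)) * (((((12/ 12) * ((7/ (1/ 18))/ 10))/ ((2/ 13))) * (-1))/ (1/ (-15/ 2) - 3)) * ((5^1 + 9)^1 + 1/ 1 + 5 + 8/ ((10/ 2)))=221041548/ 41987215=5.26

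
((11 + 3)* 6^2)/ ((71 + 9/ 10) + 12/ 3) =1680/ 253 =6.64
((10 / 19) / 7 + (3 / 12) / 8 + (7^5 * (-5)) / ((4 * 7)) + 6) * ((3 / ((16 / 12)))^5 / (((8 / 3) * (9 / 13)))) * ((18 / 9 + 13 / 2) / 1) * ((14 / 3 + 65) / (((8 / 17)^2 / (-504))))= 126082469686.41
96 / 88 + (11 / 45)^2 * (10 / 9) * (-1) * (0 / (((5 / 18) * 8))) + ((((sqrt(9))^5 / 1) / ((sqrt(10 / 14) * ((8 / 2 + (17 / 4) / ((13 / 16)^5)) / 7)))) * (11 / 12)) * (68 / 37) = 12 / 11 + 1458067611 * sqrt(35) / 40711100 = 212.98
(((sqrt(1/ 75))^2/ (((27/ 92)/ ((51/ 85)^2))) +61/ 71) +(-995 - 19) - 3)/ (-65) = 405814718/ 25959375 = 15.63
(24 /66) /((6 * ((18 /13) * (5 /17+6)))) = 221 /31779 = 0.01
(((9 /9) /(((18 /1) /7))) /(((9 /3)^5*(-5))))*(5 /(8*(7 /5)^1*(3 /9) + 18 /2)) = -0.00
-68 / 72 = -17 / 18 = -0.94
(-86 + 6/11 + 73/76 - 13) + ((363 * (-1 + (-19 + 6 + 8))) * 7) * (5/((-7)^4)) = -37060255/286748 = -129.24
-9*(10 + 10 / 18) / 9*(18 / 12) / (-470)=0.03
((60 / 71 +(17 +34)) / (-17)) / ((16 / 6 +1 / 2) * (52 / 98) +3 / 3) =-1.14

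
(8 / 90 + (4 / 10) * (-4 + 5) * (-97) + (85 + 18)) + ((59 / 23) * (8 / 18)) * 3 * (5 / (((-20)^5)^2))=6813593600000177 / 105984000000000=64.29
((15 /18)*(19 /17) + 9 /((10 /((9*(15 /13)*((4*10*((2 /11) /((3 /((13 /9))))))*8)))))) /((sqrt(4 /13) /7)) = 2063635*sqrt(13) /2244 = 3315.75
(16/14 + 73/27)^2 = 528529/35721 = 14.80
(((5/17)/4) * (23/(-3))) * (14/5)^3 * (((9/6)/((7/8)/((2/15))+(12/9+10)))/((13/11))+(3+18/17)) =-4123248962/80681575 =-51.11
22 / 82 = 11 / 41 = 0.27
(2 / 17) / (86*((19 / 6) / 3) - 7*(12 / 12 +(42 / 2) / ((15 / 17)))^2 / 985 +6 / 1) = 443250 / 348154679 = 0.00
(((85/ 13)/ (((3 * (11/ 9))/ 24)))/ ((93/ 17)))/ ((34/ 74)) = 75480/ 4433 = 17.03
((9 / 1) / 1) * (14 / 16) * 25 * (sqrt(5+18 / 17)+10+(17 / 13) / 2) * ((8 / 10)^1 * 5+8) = 4725 * sqrt(1751) / 34+1308825 / 52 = 30984.93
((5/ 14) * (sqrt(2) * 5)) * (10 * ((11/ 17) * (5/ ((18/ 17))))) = 6875 * sqrt(2)/ 126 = 77.16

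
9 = 9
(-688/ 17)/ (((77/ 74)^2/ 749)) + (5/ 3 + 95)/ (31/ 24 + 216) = -60064106736/ 2145451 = -27996.03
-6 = -6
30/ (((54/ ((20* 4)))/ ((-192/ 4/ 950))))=-128/ 57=-2.25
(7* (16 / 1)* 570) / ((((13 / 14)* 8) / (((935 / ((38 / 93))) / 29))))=255647700 / 377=678110.61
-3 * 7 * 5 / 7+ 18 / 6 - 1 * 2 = -14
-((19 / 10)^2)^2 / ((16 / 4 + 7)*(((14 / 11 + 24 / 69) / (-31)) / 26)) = 1207945349 / 2050000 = 589.24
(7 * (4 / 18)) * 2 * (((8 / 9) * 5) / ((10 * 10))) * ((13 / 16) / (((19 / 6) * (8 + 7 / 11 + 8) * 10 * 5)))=1001 / 23469750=0.00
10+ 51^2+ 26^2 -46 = 3241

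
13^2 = 169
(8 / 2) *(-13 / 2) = -26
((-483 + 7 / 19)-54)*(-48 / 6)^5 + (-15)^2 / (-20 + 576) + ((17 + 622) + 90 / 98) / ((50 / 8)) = 227558562036811 / 12940900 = 17584446.37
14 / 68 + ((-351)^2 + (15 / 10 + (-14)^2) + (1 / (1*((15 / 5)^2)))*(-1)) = 18879985 / 153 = 123398.59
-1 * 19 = -19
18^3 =5832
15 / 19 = 0.79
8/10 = 0.80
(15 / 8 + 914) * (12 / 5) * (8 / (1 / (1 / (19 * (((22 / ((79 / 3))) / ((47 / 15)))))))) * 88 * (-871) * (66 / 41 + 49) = -31467871699888 / 2337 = -13465071330.72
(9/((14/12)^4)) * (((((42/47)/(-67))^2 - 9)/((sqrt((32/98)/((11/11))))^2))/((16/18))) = -585530179245/3887150792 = -150.63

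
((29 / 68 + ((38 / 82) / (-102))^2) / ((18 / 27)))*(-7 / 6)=-26106353 / 34978248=-0.75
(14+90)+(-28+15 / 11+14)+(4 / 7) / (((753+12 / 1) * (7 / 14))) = 5381863 / 58905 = 91.37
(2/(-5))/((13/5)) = -2/13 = -0.15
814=814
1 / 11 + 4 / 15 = 59 / 165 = 0.36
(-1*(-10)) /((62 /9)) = 45 /31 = 1.45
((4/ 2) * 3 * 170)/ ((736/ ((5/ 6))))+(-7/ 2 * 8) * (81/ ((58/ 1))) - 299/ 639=-261977621/ 6819408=-38.42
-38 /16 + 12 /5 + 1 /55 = 19 /440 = 0.04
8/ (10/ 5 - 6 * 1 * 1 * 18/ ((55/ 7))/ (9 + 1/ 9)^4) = 4973339360/ 1242094811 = 4.00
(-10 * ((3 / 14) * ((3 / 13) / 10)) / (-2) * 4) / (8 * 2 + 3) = 9 / 1729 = 0.01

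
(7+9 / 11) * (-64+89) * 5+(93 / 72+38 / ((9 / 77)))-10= 1024591 / 792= 1293.68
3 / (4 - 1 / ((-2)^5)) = 32 / 43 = 0.74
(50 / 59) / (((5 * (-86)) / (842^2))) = -3544820 / 2537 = -1397.25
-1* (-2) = 2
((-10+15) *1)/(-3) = -5/3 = -1.67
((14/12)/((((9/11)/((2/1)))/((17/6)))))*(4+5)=1309/18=72.72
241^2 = 58081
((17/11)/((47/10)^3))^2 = 289000000/1304285054809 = 0.00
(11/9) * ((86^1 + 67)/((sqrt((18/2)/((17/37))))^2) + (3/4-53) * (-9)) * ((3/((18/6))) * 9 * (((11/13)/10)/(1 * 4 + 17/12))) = 25683339/312650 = 82.15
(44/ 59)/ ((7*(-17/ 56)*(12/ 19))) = -1672/ 3009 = -0.56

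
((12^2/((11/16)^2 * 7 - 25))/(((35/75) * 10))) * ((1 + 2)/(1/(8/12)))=-12288/4319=-2.85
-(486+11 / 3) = -1469 / 3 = -489.67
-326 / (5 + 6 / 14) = -1141 / 19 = -60.05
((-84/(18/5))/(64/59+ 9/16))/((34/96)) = -211456/5287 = -40.00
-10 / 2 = -5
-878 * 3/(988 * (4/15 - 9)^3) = 4444875/1110556954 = 0.00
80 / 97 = 0.82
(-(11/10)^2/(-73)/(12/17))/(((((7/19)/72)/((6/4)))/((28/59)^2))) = 9848916/6352825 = 1.55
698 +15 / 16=11183 / 16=698.94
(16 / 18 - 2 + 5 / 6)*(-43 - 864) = 4535 / 18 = 251.94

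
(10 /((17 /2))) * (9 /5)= 36 /17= 2.12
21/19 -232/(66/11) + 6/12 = -4225/114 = -37.06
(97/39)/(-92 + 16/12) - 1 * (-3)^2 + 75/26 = -21721/3536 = -6.14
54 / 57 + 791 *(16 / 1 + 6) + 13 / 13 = 17403.95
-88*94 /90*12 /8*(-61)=126148 /15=8409.87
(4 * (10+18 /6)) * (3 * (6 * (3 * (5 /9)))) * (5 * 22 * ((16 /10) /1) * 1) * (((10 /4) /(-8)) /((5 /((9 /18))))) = -8580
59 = 59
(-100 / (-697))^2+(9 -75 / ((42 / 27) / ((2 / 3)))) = -78631058 / 3400663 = -23.12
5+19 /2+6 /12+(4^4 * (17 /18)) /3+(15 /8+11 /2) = 22241 /216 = 102.97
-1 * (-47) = 47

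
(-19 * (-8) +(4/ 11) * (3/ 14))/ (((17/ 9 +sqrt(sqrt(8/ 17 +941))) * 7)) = -72561015 * sqrt(272085)/ 27917221486 - 4401139095/ 27917221486 +137059695 * 16005^(1/ 4) * 17^(3/ 4)/ 27917221486 +38414655 * 16005^(3/ 4) * 17^(1/ 4)/ 27917221486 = 2.92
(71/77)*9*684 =437076/77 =5676.31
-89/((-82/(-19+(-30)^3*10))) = -24031691/82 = -293069.40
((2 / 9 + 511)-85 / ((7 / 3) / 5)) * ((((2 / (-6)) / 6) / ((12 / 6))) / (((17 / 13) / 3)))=-67379 / 3213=-20.97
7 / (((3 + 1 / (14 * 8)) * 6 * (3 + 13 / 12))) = 32 / 337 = 0.09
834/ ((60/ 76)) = 1056.40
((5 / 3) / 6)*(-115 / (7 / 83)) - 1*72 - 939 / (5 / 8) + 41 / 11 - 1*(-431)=-10522807 / 6930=-1518.44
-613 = -613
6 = 6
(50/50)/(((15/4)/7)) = 28/15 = 1.87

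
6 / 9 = 2 / 3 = 0.67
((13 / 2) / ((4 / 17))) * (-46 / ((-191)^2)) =-0.03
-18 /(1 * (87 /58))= -12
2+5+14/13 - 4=4.08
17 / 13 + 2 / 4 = 47 / 26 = 1.81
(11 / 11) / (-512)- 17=-8705 / 512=-17.00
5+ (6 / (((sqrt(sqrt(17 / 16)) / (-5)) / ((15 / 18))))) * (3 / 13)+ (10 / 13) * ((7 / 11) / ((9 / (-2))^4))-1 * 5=1120 / 938223-150 * 17^(3 / 4) / 221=-5.68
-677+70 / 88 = -676.20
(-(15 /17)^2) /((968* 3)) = -75 /279752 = -0.00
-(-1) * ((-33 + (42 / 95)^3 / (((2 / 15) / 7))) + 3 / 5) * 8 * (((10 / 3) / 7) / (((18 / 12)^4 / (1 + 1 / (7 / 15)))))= -110736384 / 1680455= -65.90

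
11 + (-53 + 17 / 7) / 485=36991 / 3395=10.90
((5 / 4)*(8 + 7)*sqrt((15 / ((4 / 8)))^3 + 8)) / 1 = 150*sqrt(422) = 3081.40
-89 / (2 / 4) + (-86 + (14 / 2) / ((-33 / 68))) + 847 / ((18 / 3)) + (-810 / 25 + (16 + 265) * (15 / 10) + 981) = 203419 / 165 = 1232.84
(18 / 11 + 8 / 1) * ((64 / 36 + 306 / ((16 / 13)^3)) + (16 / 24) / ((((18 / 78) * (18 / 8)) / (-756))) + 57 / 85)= -66768292883 / 8616960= -7748.47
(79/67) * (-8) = -632/67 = -9.43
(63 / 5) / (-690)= -21 / 1150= -0.02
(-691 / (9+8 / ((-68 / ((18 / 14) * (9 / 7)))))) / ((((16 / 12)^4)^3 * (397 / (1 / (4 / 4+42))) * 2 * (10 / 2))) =-33988781547 / 2334191412838400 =-0.00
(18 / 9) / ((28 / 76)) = 38 / 7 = 5.43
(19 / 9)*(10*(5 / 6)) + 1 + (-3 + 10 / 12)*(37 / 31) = 26795 / 1674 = 16.01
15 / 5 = 3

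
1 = 1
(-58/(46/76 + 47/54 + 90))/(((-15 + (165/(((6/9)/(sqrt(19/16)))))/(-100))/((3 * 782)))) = 2978256384000/29062313443 - 122853075840 * sqrt(19)/29062313443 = 84.05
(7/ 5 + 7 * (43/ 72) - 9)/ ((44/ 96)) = -1231/ 165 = -7.46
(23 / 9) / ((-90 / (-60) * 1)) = 46 / 27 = 1.70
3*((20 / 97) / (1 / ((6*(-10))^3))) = -12960000 / 97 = -133608.25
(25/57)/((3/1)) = 25/171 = 0.15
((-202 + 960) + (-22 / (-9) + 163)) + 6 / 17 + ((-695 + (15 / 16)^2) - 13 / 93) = 278705063 / 1214208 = 229.54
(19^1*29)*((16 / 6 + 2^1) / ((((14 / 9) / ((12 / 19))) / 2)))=2088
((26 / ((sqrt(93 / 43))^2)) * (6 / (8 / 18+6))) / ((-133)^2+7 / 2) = 0.00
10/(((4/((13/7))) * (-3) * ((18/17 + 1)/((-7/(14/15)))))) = 1105/196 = 5.64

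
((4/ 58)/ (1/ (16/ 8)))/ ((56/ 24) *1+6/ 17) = 204/ 3973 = 0.05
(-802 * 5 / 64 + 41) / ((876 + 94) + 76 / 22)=-7623 / 342656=-0.02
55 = 55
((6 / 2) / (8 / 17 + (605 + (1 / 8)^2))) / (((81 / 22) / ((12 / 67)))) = 95744 / 397237707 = 0.00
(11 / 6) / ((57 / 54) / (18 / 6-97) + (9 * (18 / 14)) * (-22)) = -21714 / 3015277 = -0.01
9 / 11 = 0.82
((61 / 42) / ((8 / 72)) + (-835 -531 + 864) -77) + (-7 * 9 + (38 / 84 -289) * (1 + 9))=-147605 / 42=-3514.40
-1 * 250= -250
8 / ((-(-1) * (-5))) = -8 / 5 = -1.60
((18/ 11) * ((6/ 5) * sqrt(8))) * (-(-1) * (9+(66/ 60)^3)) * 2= 557874 * sqrt(2)/ 6875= 114.76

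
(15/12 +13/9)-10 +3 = -155/36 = -4.31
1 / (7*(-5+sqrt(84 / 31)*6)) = 155 / 15743+12*sqrt(651) / 15743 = 0.03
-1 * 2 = -2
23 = 23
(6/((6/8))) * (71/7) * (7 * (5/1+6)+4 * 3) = 50552/7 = 7221.71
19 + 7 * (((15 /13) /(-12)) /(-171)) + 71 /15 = 1055359 /44460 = 23.74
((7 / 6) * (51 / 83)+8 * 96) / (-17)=-127607 / 2822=-45.22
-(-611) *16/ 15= 9776/ 15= 651.73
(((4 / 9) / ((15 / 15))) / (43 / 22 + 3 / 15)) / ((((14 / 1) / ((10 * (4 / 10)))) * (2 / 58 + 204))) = 0.00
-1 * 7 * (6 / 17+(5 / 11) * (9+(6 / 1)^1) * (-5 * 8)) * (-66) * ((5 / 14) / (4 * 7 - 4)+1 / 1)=-8684247 / 68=-127709.51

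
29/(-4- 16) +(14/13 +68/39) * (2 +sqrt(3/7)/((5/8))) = 176 * sqrt(21)/273 +3269/780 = 7.15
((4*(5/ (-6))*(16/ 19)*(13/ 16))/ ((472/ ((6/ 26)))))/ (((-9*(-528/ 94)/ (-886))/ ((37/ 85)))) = 770377/ 90558864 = 0.01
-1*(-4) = 4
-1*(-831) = 831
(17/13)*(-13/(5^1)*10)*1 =-34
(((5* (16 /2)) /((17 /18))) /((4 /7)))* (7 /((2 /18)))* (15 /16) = 297675 /68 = 4377.57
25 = 25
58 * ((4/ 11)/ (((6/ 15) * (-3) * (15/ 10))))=-1160/ 99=-11.72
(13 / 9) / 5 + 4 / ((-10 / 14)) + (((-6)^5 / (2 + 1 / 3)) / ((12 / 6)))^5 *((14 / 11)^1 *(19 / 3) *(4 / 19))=-25907099967273446691109 / 1188495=-21798240604523743.63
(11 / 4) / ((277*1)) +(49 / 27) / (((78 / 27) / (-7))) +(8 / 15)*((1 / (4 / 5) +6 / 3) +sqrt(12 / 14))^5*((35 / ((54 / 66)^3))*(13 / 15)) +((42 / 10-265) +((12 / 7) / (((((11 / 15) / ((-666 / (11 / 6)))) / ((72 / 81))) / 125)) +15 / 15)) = -958843422307328413 / 12807269354880 +140886926323*sqrt(42) / 51438240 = -57116.68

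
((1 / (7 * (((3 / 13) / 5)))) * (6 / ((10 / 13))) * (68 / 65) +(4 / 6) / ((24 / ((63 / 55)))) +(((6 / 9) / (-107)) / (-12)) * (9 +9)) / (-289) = -49043 / 560252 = -0.09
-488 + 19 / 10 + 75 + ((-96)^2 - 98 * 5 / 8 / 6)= 1055363 / 120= 8794.69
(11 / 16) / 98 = 0.01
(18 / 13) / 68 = 9 / 442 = 0.02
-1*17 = -17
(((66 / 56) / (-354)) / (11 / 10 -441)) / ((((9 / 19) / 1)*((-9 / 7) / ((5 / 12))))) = -5225 / 1009095408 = -0.00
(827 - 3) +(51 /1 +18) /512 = 421957 /512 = 824.13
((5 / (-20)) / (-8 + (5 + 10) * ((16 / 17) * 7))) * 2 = -17 / 3088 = -0.01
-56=-56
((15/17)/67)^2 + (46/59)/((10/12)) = 0.94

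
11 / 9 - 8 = -61 / 9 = -6.78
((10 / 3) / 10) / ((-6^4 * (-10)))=1 / 38880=0.00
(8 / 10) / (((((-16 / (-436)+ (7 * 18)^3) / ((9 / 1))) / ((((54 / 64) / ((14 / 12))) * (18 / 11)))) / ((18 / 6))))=2145447 / 167891560760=0.00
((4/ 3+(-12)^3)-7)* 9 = -15603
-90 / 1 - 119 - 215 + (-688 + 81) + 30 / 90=-3092 / 3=-1030.67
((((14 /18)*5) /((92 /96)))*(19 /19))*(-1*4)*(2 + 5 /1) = -7840 /69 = -113.62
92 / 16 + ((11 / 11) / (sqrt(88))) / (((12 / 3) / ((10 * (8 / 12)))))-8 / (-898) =5.94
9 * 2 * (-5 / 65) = -18 / 13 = -1.38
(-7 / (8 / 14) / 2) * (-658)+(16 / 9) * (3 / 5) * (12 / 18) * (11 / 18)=6529709 / 1620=4030.68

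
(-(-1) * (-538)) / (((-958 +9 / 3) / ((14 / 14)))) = 538 / 955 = 0.56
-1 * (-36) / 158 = 18 / 79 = 0.23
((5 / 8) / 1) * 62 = 155 / 4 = 38.75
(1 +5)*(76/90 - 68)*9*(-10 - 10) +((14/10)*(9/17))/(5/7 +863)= 37272864921/513910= 72528.00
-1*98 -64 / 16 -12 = -114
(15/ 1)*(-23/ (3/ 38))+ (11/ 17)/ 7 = -520019/ 119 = -4369.91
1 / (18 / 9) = 1 / 2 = 0.50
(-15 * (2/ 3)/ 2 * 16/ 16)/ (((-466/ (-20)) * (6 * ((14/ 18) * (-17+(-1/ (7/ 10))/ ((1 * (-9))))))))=0.00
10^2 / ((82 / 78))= 3900 / 41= 95.12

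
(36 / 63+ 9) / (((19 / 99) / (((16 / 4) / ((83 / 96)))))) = 2547072 / 11039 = 230.73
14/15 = 0.93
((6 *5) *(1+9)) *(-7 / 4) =-525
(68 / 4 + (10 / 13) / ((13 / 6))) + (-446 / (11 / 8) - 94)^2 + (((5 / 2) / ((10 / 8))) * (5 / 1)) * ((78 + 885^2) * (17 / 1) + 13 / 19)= 51805387898391 / 388531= 133336562.33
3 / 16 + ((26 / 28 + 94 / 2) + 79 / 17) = 100461 / 1904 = 52.76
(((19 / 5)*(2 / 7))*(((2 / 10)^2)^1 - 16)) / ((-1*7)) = 2166 / 875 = 2.48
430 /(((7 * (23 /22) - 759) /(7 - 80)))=690580 /16537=41.76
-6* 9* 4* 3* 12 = -7776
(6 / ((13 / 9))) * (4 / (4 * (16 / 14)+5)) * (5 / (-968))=-945 / 105391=-0.01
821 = 821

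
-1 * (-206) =206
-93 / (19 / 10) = -930 / 19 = -48.95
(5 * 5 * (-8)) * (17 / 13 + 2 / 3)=-15400 / 39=-394.87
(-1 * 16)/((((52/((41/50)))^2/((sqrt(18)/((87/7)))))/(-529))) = 6224743 * sqrt(2)/12252500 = 0.72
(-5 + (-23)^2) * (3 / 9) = 524 / 3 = 174.67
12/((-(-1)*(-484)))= -0.02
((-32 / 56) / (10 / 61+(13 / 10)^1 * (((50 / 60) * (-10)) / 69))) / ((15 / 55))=-302.36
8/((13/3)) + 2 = 50/13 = 3.85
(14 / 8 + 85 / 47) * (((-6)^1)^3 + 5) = -141159 / 188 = -750.85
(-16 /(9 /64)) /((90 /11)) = -5632 /405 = -13.91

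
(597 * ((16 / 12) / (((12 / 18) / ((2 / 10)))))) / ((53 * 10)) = 597 / 1325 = 0.45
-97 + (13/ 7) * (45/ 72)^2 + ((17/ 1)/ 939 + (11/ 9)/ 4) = -121091563/ 1262016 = -95.95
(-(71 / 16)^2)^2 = 25411681 / 65536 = 387.75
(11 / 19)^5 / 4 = 161051 / 9904396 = 0.02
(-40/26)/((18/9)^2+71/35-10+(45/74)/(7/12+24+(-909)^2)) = 256815775300/662951457103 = 0.39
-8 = -8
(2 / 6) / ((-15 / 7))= -7 / 45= -0.16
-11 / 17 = -0.65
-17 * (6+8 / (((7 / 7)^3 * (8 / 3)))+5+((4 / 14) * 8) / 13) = -21930 / 91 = -240.99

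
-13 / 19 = -0.68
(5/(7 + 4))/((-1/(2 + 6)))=-40/11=-3.64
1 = 1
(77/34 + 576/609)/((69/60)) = 221590/79373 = 2.79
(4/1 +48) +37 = 89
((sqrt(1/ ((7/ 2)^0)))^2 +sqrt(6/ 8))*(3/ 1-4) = -1-sqrt(3)/ 2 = -1.87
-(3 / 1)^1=-3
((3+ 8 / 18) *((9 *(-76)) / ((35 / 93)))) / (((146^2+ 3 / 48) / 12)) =-42068736 / 11936995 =-3.52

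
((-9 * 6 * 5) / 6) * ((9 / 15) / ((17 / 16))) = -432 / 17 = -25.41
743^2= 552049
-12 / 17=-0.71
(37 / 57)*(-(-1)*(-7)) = -259 / 57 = -4.54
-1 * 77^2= -5929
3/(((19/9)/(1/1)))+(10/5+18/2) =236/19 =12.42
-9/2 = -4.50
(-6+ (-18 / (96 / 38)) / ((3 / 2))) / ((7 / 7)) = -43 / 4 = -10.75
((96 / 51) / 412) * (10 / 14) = 40 / 12257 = 0.00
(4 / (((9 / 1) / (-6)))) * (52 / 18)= -208 / 27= -7.70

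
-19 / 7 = -2.71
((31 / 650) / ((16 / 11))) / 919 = 341 / 9557600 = 0.00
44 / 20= 11 / 5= 2.20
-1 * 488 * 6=-2928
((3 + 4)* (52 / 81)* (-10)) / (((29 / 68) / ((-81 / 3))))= 247520 / 87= 2845.06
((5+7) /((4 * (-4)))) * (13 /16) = -39 /64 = -0.61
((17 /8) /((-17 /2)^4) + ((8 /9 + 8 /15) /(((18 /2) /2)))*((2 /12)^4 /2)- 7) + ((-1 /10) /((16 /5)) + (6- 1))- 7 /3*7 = -94712075381 /5157470880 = -18.36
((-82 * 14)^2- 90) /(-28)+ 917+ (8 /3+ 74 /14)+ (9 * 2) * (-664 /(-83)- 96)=-286343 /6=-47723.83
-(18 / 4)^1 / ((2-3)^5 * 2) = 9 / 4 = 2.25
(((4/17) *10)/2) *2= 40/17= 2.35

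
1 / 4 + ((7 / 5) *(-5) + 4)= -11 / 4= -2.75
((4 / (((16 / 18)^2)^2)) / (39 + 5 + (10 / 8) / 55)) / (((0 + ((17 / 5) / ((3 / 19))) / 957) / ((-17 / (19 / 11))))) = -11396161755 / 179009792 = -63.66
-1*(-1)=1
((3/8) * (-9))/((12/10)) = -45/16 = -2.81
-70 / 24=-35 / 12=-2.92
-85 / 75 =-17 / 15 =-1.13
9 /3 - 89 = -86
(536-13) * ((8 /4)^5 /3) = 16736 /3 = 5578.67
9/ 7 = 1.29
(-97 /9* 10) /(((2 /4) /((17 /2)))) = -1832.22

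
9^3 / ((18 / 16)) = 648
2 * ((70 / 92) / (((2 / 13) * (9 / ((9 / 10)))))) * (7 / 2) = 637 / 184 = 3.46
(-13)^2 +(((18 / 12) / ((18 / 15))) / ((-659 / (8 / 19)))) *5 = 2115999 / 12521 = 169.00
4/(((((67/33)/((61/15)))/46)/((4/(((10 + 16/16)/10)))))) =89792/67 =1340.18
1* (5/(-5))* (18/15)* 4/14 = -12/35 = -0.34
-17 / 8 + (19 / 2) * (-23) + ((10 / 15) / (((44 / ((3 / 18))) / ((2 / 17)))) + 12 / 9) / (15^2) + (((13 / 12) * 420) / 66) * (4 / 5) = -651635819 / 3029400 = -215.10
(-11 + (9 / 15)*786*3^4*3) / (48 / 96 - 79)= -1145878 / 785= -1459.72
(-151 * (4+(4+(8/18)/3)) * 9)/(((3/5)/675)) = -12457500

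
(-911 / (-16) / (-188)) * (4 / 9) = -911 / 6768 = -0.13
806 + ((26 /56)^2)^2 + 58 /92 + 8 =11517159047 /14137088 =814.68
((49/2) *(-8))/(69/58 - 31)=1624/247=6.57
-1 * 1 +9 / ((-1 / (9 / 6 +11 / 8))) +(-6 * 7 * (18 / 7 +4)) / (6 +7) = -5003 / 104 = -48.11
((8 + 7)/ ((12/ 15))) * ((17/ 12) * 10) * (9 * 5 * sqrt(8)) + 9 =9 + 95625 * sqrt(2)/ 4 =33817.54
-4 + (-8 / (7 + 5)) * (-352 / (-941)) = -11996 / 2823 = -4.25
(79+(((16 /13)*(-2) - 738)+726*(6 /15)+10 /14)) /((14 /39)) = -1031.68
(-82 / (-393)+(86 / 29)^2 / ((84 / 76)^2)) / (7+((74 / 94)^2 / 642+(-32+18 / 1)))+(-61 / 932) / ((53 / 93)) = -9315921980467293677 / 7940453326539920004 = -1.17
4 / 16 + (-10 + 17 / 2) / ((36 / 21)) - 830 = -6645 / 8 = -830.62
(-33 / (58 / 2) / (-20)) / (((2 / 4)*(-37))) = -33 / 10730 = -0.00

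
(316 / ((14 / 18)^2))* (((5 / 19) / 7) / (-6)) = -21330 / 6517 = -3.27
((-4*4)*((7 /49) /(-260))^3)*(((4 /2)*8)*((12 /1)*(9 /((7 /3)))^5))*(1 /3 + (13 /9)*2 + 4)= 76527504 /24356284225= 0.00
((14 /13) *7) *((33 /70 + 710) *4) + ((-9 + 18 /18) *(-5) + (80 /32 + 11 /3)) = 8373149 /390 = 21469.61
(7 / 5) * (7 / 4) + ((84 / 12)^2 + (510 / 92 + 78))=62097 / 460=134.99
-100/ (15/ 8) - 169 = -667/ 3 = -222.33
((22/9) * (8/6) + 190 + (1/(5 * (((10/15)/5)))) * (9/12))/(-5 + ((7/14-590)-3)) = -41987/129060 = -0.33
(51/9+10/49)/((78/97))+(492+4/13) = 5728511/11466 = 499.61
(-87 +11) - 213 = -289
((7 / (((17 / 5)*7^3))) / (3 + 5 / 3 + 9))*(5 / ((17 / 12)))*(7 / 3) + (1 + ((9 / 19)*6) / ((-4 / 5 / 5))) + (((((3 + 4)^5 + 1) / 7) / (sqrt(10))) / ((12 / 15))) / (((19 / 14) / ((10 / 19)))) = -52823291 / 3151834 + 42020*sqrt(10) / 361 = 351.33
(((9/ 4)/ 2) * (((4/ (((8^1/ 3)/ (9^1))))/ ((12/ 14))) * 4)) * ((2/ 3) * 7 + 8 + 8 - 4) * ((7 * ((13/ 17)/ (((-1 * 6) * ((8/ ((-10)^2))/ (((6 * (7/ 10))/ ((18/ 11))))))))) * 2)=-67622.70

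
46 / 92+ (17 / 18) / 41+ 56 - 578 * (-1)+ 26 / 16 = 636.15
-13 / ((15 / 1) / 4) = -52 / 15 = -3.47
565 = 565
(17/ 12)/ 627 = 17/ 7524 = 0.00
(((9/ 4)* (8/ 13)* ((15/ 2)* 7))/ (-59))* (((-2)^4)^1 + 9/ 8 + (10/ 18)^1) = -133665/ 6136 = -21.78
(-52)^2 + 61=2765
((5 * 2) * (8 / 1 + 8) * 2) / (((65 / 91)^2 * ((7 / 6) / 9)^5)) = 29386561536 / 1715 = 17135021.30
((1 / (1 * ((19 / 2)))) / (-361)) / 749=-2 / 5137391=-0.00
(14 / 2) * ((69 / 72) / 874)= 0.01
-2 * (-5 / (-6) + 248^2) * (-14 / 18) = 2583203 / 27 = 95674.19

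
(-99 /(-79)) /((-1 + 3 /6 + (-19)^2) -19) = 198 /53957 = 0.00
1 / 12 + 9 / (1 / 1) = 109 / 12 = 9.08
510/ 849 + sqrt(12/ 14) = 170/ 283 + sqrt(42)/ 7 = 1.53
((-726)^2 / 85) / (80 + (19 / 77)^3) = 240627587508 / 3105007415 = 77.50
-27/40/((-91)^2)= -0.00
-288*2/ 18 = -32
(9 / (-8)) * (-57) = 513 / 8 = 64.12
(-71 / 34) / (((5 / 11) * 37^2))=-781 / 232730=-0.00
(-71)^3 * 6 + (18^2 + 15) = -2147127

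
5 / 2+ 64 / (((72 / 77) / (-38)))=-46771 / 18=-2598.39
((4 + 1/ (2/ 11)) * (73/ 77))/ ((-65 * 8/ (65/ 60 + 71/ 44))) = -123443/ 2642640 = -0.05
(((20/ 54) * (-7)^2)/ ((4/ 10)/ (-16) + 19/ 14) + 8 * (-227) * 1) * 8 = -145213888/ 10071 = -14419.01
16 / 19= 0.84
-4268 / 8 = -1067 / 2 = -533.50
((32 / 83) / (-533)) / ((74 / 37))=-16 / 44239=-0.00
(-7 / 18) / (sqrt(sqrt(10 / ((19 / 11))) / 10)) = -7 * 11^(3 / 4) * 190^(1 / 4) / 198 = -0.79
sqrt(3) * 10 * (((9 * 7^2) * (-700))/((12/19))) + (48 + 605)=-8465178.33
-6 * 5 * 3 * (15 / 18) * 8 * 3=-1800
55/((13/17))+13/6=5779/78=74.09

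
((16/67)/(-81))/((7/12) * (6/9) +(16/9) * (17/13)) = -416/382905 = -0.00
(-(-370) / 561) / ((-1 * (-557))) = 370 / 312477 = 0.00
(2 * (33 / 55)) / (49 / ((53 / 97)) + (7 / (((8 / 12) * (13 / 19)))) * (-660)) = -4134 / 34583605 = -0.00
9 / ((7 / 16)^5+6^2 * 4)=9437184 / 151011751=0.06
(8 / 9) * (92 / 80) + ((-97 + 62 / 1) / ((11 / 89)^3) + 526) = -1078760179 / 59895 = -18010.86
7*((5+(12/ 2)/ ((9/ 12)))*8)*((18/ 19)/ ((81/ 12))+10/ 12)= 13468/ 19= 708.84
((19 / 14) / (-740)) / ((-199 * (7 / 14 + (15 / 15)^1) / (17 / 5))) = 323 / 15462300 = 0.00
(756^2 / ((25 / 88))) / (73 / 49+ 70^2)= 2464463232 / 6004325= 410.45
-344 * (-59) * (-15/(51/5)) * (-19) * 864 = 8329478400/17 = 489969317.65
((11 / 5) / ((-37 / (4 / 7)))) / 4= -11 / 1295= -0.01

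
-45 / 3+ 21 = 6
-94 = -94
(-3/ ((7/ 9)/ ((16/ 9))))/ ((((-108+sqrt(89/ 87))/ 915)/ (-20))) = -8253446400/ 7102753 - 878400*sqrt(7743)/ 7102753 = -1172.89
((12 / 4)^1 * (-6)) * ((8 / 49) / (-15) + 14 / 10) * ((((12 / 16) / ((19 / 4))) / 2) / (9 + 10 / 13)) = -119457 / 591185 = -0.20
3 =3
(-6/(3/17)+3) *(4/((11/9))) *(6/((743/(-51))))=341496/8173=41.78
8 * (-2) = -16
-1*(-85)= 85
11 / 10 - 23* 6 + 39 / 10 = -133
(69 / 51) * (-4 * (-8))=736 / 17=43.29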